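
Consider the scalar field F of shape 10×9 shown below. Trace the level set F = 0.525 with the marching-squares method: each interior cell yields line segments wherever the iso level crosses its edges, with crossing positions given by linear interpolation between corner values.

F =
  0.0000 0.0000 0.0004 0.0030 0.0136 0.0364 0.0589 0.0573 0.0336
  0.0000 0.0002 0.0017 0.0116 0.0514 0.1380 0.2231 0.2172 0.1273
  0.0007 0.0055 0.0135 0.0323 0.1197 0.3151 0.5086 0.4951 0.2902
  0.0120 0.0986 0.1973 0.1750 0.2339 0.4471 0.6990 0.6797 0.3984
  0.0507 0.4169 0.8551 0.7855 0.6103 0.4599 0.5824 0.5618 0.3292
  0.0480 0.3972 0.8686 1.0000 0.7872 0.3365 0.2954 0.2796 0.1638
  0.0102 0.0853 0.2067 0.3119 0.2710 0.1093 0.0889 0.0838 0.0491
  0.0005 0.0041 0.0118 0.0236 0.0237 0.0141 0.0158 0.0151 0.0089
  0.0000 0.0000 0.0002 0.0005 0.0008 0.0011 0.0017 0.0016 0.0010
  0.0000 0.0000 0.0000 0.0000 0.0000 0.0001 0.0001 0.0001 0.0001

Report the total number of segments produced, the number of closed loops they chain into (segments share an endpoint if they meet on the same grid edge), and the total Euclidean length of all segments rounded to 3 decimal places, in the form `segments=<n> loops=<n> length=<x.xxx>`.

cell (2,5): code 0100 → (2.086,6.000)–(3.000,5.309)
cell (2,6): code 1100 → (2.162,7.000)–(2.086,6.000)
cell (2,7): code 1000 → (3.000,7.550)–(2.162,7.000)
cell (3,1): code 0100 → (3.498,2.000)–(4.000,1.247)
cell (3,2): code 1100 → (3.573,3.000)–(3.498,2.000)
cell (3,3): code 1100 → (3.773,4.000)–(3.573,3.000)
cell (3,4): code 1000 → (4.000,4.567)–(3.773,4.000)
cell (3,5): code 0110 → (3.000,5.309)–(4.000,5.531)
cell (3,7): code 1001 → (4.000,7.158)–(3.000,7.550)
cell (4,1): code 0110 → (4.000,1.247)–(5.000,1.271)
cell (4,4): code 1001 → (5.000,4.582)–(4.000,4.567)
cell (4,5): code 0010 → (4.000,5.531)–(4.200,6.000)
cell (4,6): code 0011 → (4.200,6.000)–(4.130,7.000)
cell (4,7): code 0001 → (4.130,7.000)–(4.000,7.158)
cell (5,1): code 0010 → (5.000,1.271)–(5.519,2.000)
cell (5,2): code 0011 → (5.519,2.000)–(5.690,3.000)
cell (5,3): code 0011 → (5.690,3.000)–(5.508,4.000)
cell (5,4): code 0001 → (5.508,4.000)–(5.000,4.582)
total: 18 segments, chained into 2 closed loop(s), length Σ = 16.203222

segments=18 loops=2 length=16.203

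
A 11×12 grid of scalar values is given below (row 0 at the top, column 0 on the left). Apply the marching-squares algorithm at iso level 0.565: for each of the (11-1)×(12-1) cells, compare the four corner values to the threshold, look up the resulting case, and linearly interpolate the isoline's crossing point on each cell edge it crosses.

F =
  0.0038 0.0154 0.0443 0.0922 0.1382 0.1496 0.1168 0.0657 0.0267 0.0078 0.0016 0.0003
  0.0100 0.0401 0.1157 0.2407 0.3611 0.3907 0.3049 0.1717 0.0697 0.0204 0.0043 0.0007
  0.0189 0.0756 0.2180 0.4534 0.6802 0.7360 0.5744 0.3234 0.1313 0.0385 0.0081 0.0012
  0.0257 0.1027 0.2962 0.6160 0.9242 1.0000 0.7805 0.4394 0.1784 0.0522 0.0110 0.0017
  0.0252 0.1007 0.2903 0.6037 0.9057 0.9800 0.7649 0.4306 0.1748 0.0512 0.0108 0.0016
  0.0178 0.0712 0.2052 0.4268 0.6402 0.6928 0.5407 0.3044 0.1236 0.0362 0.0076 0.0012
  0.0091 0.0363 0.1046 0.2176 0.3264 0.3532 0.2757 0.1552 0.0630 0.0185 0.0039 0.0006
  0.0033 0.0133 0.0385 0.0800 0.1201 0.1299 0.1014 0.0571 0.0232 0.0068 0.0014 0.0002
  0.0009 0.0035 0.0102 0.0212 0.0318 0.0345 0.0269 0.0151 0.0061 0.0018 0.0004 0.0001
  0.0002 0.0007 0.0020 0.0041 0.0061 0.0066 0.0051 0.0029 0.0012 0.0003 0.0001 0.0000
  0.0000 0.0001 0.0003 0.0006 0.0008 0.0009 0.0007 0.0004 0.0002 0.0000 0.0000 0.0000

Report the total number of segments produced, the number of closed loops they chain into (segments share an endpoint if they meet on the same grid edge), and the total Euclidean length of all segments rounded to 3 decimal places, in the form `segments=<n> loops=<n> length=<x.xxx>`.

segments=16 loops=1 length=12.034

cell (1,3): code 0100 → (1.639,4.000)–(2.000,3.492)
cell (1,4): code 1100 → (1.505,5.000)–(1.639,4.000)
cell (1,5): code 1100 → (1.965,6.000)–(1.505,5.000)
cell (1,6): code 1000 → (2.000,6.037)–(1.965,6.000)
cell (2,2): code 0100 → (2.686,3.000)–(3.000,2.841)
cell (2,3): code 1110 → (2.000,3.492)–(2.686,3.000)
cell (2,6): code 1001 → (3.000,6.632)–(2.000,6.037)
cell (3,2): code 0110 → (3.000,2.841)–(4.000,2.877)
cell (3,6): code 1001 → (4.000,6.598)–(3.000,6.632)
cell (4,2): code 0010 → (4.000,2.877)–(4.219,3.000)
cell (4,3): code 0111 → (4.219,3.000)–(5.000,3.648)
cell (4,5): code 1011 → (5.000,5.840)–(4.892,6.000)
cell (4,6): code 0001 → (4.892,6.000)–(4.000,6.598)
cell (5,3): code 0010 → (5.000,3.648)–(5.240,4.000)
cell (5,4): code 0011 → (5.240,4.000)–(5.376,5.000)
cell (5,5): code 0001 → (5.376,5.000)–(5.000,5.840)
total: 16 segments, chained into 1 closed loop(s), length Σ = 12.033757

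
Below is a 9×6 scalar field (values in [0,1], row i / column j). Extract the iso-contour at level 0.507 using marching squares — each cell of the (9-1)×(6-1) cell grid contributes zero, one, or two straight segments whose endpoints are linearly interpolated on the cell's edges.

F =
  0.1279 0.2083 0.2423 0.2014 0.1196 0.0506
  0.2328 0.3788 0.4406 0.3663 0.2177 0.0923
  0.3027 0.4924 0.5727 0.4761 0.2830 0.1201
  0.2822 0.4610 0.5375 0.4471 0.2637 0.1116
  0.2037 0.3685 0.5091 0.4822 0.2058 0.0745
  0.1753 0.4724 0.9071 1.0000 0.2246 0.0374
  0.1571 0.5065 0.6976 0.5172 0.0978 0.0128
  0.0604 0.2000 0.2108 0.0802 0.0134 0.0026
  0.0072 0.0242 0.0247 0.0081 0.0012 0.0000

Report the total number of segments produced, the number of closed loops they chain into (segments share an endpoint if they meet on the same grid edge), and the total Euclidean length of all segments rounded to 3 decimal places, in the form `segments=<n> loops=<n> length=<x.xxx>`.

segments=14 loops=1 length=13.809

cell (1,1): code 0100 → (1.503,2.000)–(2.000,1.182)
cell (1,2): code 1000 → (2.000,2.680)–(1.503,2.000)
cell (2,1): code 0110 → (2.000,1.182)–(3.000,1.601)
cell (2,2): code 1001 → (3.000,2.337)–(2.000,2.680)
cell (3,1): code 0110 → (3.000,1.601)–(4.000,1.985)
cell (3,2): code 1001 → (4.000,2.078)–(3.000,2.337)
cell (4,1): code 0110 → (4.000,1.985)–(5.000,1.080)
cell (4,2): code 1101 → (4.048,3.000)–(4.000,2.078)
cell (4,3): code 1000 → (5.000,3.636)–(4.048,3.000)
cell (5,1): code 0110 → (5.000,1.080)–(6.000,1.003)
cell (5,3): code 1001 → (6.000,3.024)–(5.000,3.636)
cell (6,1): code 0010 → (6.000,1.003)–(6.392,2.000)
cell (6,2): code 0011 → (6.392,2.000)–(6.023,3.000)
cell (6,3): code 0001 → (6.023,3.000)–(6.000,3.024)
total: 14 segments, chained into 1 closed loop(s), length Σ = 13.808766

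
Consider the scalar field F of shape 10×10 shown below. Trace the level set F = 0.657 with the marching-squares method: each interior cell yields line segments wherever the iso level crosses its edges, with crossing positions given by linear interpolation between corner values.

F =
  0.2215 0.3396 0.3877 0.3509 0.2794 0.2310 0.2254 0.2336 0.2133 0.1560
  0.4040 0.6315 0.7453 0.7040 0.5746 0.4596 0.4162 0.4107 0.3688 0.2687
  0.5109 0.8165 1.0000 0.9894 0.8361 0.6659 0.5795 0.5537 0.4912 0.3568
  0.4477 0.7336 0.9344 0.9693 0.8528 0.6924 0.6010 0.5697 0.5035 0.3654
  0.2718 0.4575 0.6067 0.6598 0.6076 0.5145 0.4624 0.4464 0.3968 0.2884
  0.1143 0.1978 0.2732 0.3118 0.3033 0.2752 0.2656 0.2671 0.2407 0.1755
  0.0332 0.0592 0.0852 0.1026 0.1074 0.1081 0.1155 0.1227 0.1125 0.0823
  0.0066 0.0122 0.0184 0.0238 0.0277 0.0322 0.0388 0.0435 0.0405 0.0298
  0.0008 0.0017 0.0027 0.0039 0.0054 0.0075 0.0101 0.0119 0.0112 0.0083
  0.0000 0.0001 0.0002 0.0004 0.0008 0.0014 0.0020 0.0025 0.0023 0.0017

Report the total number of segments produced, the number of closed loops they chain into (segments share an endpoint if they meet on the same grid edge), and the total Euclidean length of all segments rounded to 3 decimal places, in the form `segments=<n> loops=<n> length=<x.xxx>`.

segments=18 loops=1 length=12.733

cell (0,1): code 0100 → (0.753,2.000)–(1.000,1.224)
cell (0,2): code 1100 → (0.867,3.000)–(0.753,2.000)
cell (0,3): code 1000 → (1.000,3.363)–(0.867,3.000)
cell (1,0): code 0100 → (1.138,1.000)–(2.000,0.478)
cell (1,1): code 1110 → (1.000,1.224)–(1.138,1.000)
cell (1,3): code 1101 → (1.315,4.000)–(1.000,3.363)
cell (1,4): code 1100 → (1.957,5.000)–(1.315,4.000)
cell (1,5): code 1000 → (2.000,5.103)–(1.957,5.000)
cell (2,0): code 0110 → (2.000,0.478)–(3.000,0.732)
cell (2,5): code 1001 → (3.000,5.387)–(2.000,5.103)
cell (3,0): code 0010 → (3.000,0.732)–(3.277,1.000)
cell (3,1): code 0011 → (3.277,1.000)–(3.847,2.000)
cell (3,2): code 0111 → (3.847,2.000)–(4.000,2.947)
cell (3,3): code 1011 → (4.000,3.054)–(3.799,4.000)
cell (3,4): code 0011 → (3.799,4.000)–(3.199,5.000)
cell (3,5): code 0001 → (3.199,5.000)–(3.000,5.387)
cell (4,2): code 0010 → (4.000,2.947)–(4.008,3.000)
cell (4,3): code 0001 → (4.008,3.000)–(4.000,3.054)
total: 18 segments, chained into 1 closed loop(s), length Σ = 12.732659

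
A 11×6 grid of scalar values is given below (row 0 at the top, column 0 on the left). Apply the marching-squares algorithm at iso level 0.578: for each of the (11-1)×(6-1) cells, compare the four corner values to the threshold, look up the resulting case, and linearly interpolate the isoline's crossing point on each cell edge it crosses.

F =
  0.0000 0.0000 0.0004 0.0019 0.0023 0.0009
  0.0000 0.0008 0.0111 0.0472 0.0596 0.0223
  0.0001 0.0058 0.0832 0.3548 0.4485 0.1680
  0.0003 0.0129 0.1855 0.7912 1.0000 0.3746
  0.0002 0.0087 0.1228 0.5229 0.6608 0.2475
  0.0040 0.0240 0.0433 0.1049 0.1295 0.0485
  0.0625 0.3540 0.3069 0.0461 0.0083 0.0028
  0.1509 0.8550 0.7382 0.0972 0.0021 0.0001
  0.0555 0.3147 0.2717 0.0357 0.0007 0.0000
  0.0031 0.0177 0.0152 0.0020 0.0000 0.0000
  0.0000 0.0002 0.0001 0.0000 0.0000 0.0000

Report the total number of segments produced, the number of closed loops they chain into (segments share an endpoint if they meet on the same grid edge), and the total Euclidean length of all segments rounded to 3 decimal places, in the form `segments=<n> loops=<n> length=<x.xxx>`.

cell (2,2): code 0100 → (2.511,3.000)–(3.000,2.648)
cell (2,3): code 1100 → (2.235,4.000)–(2.511,3.000)
cell (2,4): code 1000 → (3.000,4.675)–(2.235,4.000)
cell (3,2): code 0010 → (3.000,2.648)–(3.795,3.000)
cell (3,3): code 0111 → (3.795,3.000)–(4.000,3.400)
cell (3,4): code 1001 → (4.000,4.200)–(3.000,4.675)
cell (4,3): code 0010 → (4.000,3.400)–(4.156,4.000)
cell (4,4): code 0001 → (4.156,4.000)–(4.000,4.200)
cell (6,0): code 0100 → (6.447,1.000)–(7.000,0.607)
cell (6,1): code 1100 → (6.629,2.000)–(6.447,1.000)
cell (6,2): code 1000 → (7.000,2.250)–(6.629,2.000)
cell (7,0): code 0010 → (7.000,0.607)–(7.513,1.000)
cell (7,1): code 0011 → (7.513,1.000)–(7.343,2.000)
cell (7,2): code 0001 → (7.343,2.000)–(7.000,2.250)
total: 14 segments, chained into 2 closed loop(s), length Σ = 10.187012

segments=14 loops=2 length=10.187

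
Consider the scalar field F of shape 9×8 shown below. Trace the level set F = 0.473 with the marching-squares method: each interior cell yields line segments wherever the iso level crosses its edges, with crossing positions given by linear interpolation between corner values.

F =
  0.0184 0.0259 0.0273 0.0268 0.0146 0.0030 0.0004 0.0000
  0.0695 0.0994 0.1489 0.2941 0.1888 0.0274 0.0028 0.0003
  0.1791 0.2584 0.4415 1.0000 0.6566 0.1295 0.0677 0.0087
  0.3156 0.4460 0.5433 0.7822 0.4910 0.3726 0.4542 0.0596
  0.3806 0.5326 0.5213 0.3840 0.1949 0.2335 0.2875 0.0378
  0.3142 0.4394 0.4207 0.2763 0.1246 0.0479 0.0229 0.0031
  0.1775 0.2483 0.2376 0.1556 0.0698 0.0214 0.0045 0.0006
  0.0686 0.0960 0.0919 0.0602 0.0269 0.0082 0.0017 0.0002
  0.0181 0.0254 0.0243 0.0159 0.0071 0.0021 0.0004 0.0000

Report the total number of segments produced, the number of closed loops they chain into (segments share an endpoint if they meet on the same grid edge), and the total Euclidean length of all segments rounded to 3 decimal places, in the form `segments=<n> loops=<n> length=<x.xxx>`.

cell (1,2): code 0100 → (1.253,3.000)–(2.000,2.056)
cell (1,3): code 1100 → (1.608,4.000)–(1.253,3.000)
cell (1,4): code 1000 → (2.000,4.348)–(1.608,4.000)
cell (2,1): code 0100 → (2.309,2.000)–(3.000,1.277)
cell (2,2): code 1110 → (2.000,2.056)–(2.309,2.000)
cell (2,4): code 1001 → (3.000,4.152)–(2.000,4.348)
cell (3,0): code 0100 → (3.312,1.000)–(4.000,0.608)
cell (3,1): code 1110 → (3.000,1.277)–(3.312,1.000)
cell (3,2): code 1011 → (4.000,2.352)–(3.776,3.000)
cell (3,3): code 0011 → (3.776,3.000)–(3.061,4.000)
cell (3,4): code 0001 → (3.061,4.000)–(3.000,4.152)
cell (4,0): code 0010 → (4.000,0.608)–(4.639,1.000)
cell (4,1): code 0011 → (4.639,1.000)–(4.480,2.000)
cell (4,2): code 0001 → (4.480,2.000)–(4.000,2.352)
total: 14 segments, chained into 1 closed loop(s), length Σ = 10.768412

segments=14 loops=1 length=10.768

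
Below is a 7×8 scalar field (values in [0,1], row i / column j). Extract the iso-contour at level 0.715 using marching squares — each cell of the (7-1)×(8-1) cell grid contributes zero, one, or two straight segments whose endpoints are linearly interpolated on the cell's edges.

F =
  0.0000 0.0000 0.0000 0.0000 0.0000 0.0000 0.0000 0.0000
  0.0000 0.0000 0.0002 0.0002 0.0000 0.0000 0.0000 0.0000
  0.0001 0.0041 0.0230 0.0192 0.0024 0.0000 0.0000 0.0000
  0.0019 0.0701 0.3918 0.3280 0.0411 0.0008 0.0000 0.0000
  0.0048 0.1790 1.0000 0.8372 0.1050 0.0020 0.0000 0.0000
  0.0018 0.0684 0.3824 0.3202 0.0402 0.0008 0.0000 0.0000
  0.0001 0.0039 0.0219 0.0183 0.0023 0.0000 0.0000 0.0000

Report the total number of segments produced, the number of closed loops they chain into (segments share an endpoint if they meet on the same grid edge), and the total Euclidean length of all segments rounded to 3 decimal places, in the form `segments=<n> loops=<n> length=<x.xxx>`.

segments=6 loops=1 length=3.793

cell (3,1): code 0100 → (3.531,2.000)–(4.000,1.653)
cell (3,2): code 1100 → (3.760,3.000)–(3.531,2.000)
cell (3,3): code 1000 → (4.000,3.167)–(3.760,3.000)
cell (4,1): code 0010 → (4.000,1.653)–(4.461,2.000)
cell (4,2): code 0011 → (4.461,2.000)–(4.236,3.000)
cell (4,3): code 0001 → (4.236,3.000)–(4.000,3.167)
total: 6 segments, chained into 1 closed loop(s), length Σ = 3.793103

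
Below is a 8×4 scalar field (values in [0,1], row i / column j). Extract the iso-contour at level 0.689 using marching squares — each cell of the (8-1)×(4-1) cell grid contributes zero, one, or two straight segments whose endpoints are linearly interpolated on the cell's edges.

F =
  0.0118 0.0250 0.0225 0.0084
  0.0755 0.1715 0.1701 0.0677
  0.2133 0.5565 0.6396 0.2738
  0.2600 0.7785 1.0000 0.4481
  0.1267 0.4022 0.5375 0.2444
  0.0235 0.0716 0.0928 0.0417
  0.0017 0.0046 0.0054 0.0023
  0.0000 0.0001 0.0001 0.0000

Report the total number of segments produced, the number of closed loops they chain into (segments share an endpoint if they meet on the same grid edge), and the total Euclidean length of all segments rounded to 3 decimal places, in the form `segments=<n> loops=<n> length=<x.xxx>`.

cell (2,0): code 0100 → (2.597,1.000)–(3.000,0.827)
cell (2,1): code 1100 → (2.137,2.000)–(2.597,1.000)
cell (2,2): code 1000 → (3.000,2.564)–(2.137,2.000)
cell (3,0): code 0010 → (3.000,0.827)–(3.238,1.000)
cell (3,1): code 0011 → (3.238,1.000)–(3.672,2.000)
cell (3,2): code 0001 → (3.672,2.000)–(3.000,2.564)
total: 6 segments, chained into 1 closed loop(s), length Σ = 4.831371

segments=6 loops=1 length=4.831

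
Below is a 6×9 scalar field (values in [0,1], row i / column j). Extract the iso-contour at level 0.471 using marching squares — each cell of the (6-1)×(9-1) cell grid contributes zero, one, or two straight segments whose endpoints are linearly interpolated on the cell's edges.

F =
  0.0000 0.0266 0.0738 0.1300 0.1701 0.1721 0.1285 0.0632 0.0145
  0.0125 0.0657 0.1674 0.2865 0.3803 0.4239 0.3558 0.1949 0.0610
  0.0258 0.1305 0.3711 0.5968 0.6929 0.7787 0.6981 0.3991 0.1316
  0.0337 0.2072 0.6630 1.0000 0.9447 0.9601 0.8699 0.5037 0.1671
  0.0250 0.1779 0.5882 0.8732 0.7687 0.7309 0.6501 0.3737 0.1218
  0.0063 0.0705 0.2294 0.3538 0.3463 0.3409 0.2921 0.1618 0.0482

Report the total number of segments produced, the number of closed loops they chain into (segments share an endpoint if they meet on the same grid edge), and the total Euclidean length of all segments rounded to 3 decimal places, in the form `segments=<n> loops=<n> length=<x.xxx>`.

segments=18 loops=1 length=14.643

cell (1,2): code 0100 → (1.595,3.000)–(2.000,2.443)
cell (1,3): code 1100 → (1.290,4.000)–(1.595,3.000)
cell (1,4): code 1100 → (1.133,5.000)–(1.290,4.000)
cell (1,5): code 1100 → (1.337,6.000)–(1.133,5.000)
cell (1,6): code 1000 → (2.000,6.760)–(1.337,6.000)
cell (2,1): code 0100 → (2.342,2.000)–(3.000,1.579)
cell (2,2): code 1110 → (2.000,2.443)–(2.342,2.000)
cell (2,6): code 1101 → (2.687,7.000)–(2.000,6.760)
cell (2,7): code 1000 → (3.000,7.097)–(2.687,7.000)
cell (3,1): code 0110 → (3.000,1.579)–(4.000,1.714)
cell (3,6): code 1011 → (4.000,6.648)–(3.252,7.000)
cell (3,7): code 0001 → (3.252,7.000)–(3.000,7.097)
cell (4,1): code 0010 → (4.000,1.714)–(4.327,2.000)
cell (4,2): code 0011 → (4.327,2.000)–(4.774,3.000)
cell (4,3): code 0011 → (4.774,3.000)–(4.705,4.000)
cell (4,4): code 0011 → (4.705,4.000)–(4.666,5.000)
cell (4,5): code 0011 → (4.666,5.000)–(4.500,6.000)
cell (4,6): code 0001 → (4.500,6.000)–(4.000,6.648)
total: 18 segments, chained into 1 closed loop(s), length Σ = 14.643046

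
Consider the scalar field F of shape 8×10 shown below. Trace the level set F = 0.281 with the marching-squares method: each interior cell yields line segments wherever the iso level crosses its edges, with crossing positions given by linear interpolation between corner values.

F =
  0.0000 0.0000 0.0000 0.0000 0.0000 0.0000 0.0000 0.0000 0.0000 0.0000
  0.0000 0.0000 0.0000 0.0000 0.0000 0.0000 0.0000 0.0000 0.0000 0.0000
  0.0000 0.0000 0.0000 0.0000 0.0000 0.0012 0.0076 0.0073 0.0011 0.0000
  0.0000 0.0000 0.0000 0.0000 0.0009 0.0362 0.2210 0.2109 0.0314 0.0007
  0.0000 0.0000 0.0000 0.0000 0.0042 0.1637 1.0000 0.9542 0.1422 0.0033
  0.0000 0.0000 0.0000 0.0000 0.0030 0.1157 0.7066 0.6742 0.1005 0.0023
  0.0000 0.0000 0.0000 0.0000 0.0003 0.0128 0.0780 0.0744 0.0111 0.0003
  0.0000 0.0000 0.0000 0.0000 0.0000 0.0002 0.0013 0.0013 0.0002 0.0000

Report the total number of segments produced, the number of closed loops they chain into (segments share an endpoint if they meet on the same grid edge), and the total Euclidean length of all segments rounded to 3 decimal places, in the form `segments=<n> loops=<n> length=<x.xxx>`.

segments=8 loops=1 length=8.446

cell (3,5): code 0100 → (3.077,6.000)–(4.000,5.140)
cell (3,6): code 1100 → (3.094,7.000)–(3.077,6.000)
cell (3,7): code 1000 → (4.000,7.829)–(3.094,7.000)
cell (4,5): code 0110 → (4.000,5.140)–(5.000,5.280)
cell (4,7): code 1001 → (5.000,7.685)–(4.000,7.829)
cell (5,5): code 0010 → (5.000,5.280)–(5.677,6.000)
cell (5,6): code 0011 → (5.677,6.000)–(5.656,7.000)
cell (5,7): code 0001 → (5.656,7.000)–(5.000,7.685)
total: 8 segments, chained into 1 closed loop(s), length Σ = 8.446487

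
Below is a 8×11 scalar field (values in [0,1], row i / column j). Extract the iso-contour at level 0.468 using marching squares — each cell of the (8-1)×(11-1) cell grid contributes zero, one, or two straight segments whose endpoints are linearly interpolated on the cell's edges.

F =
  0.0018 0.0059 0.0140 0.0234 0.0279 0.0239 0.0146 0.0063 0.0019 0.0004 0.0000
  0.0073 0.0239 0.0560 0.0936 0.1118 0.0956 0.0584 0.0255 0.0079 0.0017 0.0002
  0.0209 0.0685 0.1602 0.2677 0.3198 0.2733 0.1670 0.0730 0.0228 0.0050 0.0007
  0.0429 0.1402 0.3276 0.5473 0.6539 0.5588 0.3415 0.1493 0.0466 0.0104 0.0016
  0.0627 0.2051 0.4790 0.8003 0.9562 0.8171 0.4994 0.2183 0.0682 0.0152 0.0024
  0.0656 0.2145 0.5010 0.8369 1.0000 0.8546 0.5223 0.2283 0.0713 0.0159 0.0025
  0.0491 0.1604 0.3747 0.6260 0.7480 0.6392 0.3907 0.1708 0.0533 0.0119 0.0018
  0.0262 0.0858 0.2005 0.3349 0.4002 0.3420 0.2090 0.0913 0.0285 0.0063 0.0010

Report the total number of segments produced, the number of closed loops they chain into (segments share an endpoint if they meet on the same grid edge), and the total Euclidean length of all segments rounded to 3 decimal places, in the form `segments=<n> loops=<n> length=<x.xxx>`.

cell (2,2): code 0100 → (2.716,3.000)–(3.000,2.639)
cell (2,3): code 1100 → (2.444,4.000)–(2.716,3.000)
cell (2,4): code 1100 → (2.682,5.000)–(2.444,4.000)
cell (2,5): code 1000 → (3.000,5.418)–(2.682,5.000)
cell (3,1): code 0100 → (3.927,2.000)–(4.000,1.960)
cell (3,2): code 1110 → (3.000,2.639)–(3.927,2.000)
cell (3,5): code 1101 → (3.801,6.000)–(3.000,5.418)
cell (3,6): code 1000 → (4.000,6.112)–(3.801,6.000)
cell (4,1): code 0110 → (4.000,1.960)–(5.000,1.885)
cell (4,6): code 1001 → (5.000,6.185)–(4.000,6.112)
cell (5,1): code 0010 → (5.000,1.885)–(5.261,2.000)
cell (5,2): code 0111 → (5.261,2.000)–(6.000,2.371)
cell (5,5): code 1011 → (6.000,5.689)–(5.413,6.000)
cell (5,6): code 0001 → (5.413,6.000)–(5.000,6.185)
cell (6,2): code 0010 → (6.000,2.371)–(6.543,3.000)
cell (6,3): code 0011 → (6.543,3.000)–(6.805,4.000)
cell (6,4): code 0011 → (6.805,4.000)–(6.576,5.000)
cell (6,5): code 0001 → (6.576,5.000)–(6.000,5.689)
total: 18 segments, chained into 1 closed loop(s), length Σ = 13.499218

segments=18 loops=1 length=13.499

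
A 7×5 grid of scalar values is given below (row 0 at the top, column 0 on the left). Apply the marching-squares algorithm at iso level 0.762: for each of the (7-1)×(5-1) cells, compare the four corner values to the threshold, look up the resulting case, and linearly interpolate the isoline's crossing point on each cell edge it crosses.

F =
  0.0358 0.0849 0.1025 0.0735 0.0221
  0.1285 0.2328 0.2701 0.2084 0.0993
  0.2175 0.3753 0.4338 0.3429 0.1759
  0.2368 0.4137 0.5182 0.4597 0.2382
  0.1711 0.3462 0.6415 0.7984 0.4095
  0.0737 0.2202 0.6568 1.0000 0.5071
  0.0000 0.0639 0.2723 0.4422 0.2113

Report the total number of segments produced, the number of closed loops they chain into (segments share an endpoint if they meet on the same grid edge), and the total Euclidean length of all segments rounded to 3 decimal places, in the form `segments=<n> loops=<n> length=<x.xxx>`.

segments=6 loops=1 length=4.031

cell (3,2): code 0100 → (3.893,3.000)–(4.000,2.768)
cell (3,3): code 1000 → (4.000,3.094)–(3.893,3.000)
cell (4,2): code 0110 → (4.000,2.768)–(5.000,2.307)
cell (4,3): code 1001 → (5.000,3.483)–(4.000,3.094)
cell (5,2): code 0010 → (5.000,2.307)–(5.427,3.000)
cell (5,3): code 0001 → (5.427,3.000)–(5.000,3.483)
total: 6 segments, chained into 1 closed loop(s), length Σ = 4.031213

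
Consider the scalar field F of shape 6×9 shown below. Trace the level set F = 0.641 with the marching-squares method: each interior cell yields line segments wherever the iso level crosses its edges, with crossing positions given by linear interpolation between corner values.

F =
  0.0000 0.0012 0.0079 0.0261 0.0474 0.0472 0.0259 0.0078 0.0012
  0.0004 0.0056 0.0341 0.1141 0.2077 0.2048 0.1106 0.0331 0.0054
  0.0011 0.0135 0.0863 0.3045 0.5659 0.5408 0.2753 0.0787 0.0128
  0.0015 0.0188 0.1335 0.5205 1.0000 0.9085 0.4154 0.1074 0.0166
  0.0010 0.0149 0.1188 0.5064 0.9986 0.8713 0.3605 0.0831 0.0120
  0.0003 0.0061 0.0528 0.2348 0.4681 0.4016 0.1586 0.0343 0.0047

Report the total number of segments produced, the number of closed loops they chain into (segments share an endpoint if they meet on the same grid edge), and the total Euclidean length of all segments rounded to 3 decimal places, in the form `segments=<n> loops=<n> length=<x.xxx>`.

cell (2,3): code 0100 → (2.173,4.000)–(3.000,3.251)
cell (2,4): code 1100 → (2.273,5.000)–(2.173,4.000)
cell (2,5): code 1000 → (3.000,5.542)–(2.273,5.000)
cell (3,3): code 0110 → (3.000,3.251)–(4.000,3.273)
cell (3,5): code 1001 → (4.000,5.451)–(3.000,5.542)
cell (4,3): code 0010 → (4.000,3.273)–(4.674,4.000)
cell (4,4): code 0011 → (4.674,4.000)–(4.490,5.000)
cell (4,5): code 0001 → (4.490,5.000)–(4.000,5.451)
total: 8 segments, chained into 1 closed loop(s), length Σ = 7.706342

segments=8 loops=1 length=7.706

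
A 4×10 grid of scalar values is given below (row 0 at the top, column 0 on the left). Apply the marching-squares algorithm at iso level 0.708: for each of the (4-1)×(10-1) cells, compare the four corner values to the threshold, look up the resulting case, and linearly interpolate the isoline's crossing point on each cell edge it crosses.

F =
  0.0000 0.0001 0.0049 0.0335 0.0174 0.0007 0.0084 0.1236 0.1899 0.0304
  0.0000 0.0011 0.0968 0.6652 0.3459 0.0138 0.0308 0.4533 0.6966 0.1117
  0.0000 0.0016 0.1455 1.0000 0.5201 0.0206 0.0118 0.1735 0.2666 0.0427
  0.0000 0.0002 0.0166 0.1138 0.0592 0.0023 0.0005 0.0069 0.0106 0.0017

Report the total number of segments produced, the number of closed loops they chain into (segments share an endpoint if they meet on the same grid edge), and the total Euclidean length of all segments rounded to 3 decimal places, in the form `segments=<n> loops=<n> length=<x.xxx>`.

cell (1,2): code 0100 → (1.128,3.000)–(2.000,2.658)
cell (1,3): code 1000 → (2.000,3.608)–(1.128,3.000)
cell (2,2): code 0010 → (2.000,2.658)–(2.329,3.000)
cell (2,3): code 0001 → (2.329,3.000)–(2.000,3.608)
total: 4 segments, chained into 1 closed loop(s), length Σ = 3.166800

segments=4 loops=1 length=3.167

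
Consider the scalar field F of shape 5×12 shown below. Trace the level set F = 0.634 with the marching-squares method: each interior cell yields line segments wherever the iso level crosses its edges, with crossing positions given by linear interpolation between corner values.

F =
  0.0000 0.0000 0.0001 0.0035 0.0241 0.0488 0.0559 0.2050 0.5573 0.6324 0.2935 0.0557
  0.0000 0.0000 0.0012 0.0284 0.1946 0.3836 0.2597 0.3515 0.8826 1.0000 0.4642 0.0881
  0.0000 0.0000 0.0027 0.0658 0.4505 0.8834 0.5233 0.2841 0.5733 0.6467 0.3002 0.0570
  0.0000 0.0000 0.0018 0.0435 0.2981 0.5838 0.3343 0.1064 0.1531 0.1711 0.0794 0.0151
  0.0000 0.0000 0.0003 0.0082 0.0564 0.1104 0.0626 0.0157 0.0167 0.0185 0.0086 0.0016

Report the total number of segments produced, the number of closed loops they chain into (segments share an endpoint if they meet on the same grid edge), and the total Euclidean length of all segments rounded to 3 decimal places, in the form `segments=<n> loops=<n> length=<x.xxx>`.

segments=12 loops=2 length=10.032

cell (0,7): code 0100 → (0.236,8.000)–(1.000,7.532)
cell (0,8): code 1100 → (0.004,9.000)–(0.236,8.000)
cell (0,9): code 1000 → (1.000,9.683)–(0.004,9.000)
cell (1,4): code 0100 → (1.501,5.000)–(2.000,4.424)
cell (1,5): code 1000 → (2.000,5.693)–(1.501,5.000)
cell (1,7): code 0010 → (1.000,7.532)–(1.804,8.000)
cell (1,8): code 0111 → (1.804,8.000)–(2.000,8.827)
cell (1,9): code 1001 → (2.000,9.037)–(1.000,9.683)
cell (2,4): code 0010 → (2.000,4.424)–(2.832,5.000)
cell (2,5): code 0001 → (2.832,5.000)–(2.000,5.693)
cell (2,8): code 0010 → (2.000,8.827)–(2.027,9.000)
cell (2,9): code 0001 → (2.027,9.000)–(2.000,9.037)
total: 12 segments, chained into 2 closed loop(s), length Σ = 10.032323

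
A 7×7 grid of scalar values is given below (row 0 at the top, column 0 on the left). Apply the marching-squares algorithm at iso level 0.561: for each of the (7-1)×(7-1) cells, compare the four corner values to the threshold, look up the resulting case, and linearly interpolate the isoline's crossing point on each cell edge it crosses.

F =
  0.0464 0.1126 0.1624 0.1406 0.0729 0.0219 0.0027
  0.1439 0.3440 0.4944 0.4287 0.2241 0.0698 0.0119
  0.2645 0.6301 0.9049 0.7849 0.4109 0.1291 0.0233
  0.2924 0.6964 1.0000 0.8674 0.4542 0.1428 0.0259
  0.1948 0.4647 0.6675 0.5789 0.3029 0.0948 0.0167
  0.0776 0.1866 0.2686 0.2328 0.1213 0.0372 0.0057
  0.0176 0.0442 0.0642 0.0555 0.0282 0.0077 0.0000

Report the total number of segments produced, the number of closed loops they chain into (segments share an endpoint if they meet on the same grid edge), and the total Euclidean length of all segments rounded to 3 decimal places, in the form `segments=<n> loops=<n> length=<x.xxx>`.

segments=12 loops=1 length=9.589

cell (1,0): code 0100 → (1.758,1.000)–(2.000,0.811)
cell (1,1): code 1100 → (1.162,2.000)–(1.758,1.000)
cell (1,2): code 1100 → (1.371,3.000)–(1.162,2.000)
cell (1,3): code 1000 → (2.000,3.599)–(1.371,3.000)
cell (2,0): code 0110 → (2.000,0.811)–(3.000,0.665)
cell (2,3): code 1001 → (3.000,3.742)–(2.000,3.599)
cell (3,0): code 0010 → (3.000,0.665)–(3.584,1.000)
cell (3,1): code 0111 → (3.584,1.000)–(4.000,1.475)
cell (3,3): code 1001 → (4.000,3.065)–(3.000,3.742)
cell (4,1): code 0010 → (4.000,1.475)–(4.267,2.000)
cell (4,2): code 0011 → (4.267,2.000)–(4.052,3.000)
cell (4,3): code 0001 → (4.052,3.000)–(4.000,3.065)
total: 12 segments, chained into 1 closed loop(s), length Σ = 9.588537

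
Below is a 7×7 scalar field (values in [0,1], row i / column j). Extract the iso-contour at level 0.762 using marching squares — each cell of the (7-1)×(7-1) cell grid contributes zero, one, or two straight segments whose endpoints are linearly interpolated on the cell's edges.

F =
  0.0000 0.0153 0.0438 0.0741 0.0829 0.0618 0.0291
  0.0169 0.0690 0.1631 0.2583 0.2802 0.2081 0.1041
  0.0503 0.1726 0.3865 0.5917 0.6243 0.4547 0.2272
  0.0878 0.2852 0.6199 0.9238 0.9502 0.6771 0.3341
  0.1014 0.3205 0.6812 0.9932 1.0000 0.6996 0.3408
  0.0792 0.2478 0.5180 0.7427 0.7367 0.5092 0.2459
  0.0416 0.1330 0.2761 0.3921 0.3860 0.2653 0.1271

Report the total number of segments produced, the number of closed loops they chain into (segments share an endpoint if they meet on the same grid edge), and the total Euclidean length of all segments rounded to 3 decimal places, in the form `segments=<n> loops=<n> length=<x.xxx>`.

segments=8 loops=1 length=8.037

cell (2,2): code 0100 → (2.513,3.000)–(3.000,2.468)
cell (2,3): code 1100 → (2.423,4.000)–(2.513,3.000)
cell (2,4): code 1000 → (3.000,4.689)–(2.423,4.000)
cell (3,2): code 0110 → (3.000,2.468)–(4.000,2.259)
cell (3,4): code 1001 → (4.000,4.792)–(3.000,4.689)
cell (4,2): code 0010 → (4.000,2.259)–(4.923,3.000)
cell (4,3): code 0011 → (4.923,3.000)–(4.904,4.000)
cell (4,4): code 0001 → (4.904,4.000)–(4.000,4.792)
total: 8 segments, chained into 1 closed loop(s), length Σ = 8.037467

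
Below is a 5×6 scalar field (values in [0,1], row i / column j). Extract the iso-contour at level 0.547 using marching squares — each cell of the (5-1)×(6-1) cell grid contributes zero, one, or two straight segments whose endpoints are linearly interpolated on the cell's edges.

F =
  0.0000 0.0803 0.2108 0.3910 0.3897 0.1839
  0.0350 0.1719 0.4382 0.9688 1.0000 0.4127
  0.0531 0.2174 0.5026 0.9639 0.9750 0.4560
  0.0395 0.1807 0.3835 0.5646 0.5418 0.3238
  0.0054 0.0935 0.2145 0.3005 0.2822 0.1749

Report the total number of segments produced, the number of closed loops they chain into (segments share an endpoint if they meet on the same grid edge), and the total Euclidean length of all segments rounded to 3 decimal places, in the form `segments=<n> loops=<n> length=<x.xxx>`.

cell (0,2): code 0100 → (0.270,3.000)–(1.000,2.205)
cell (0,3): code 1100 → (0.258,4.000)–(0.270,3.000)
cell (0,4): code 1000 → (1.000,4.771)–(0.258,4.000)
cell (1,2): code 0110 → (1.000,2.205)–(2.000,2.096)
cell (1,4): code 1001 → (2.000,4.825)–(1.000,4.771)
cell (2,2): code 0110 → (2.000,2.096)–(3.000,2.903)
cell (2,3): code 1011 → (3.000,3.772)–(2.988,4.000)
cell (2,4): code 0001 → (2.988,4.000)–(2.000,4.825)
cell (3,2): code 0010 → (3.000,2.903)–(3.067,3.000)
cell (3,3): code 0001 → (3.067,3.000)–(3.000,3.772)
total: 10 segments, chained into 1 closed loop(s), length Σ = 8.849846

segments=10 loops=1 length=8.850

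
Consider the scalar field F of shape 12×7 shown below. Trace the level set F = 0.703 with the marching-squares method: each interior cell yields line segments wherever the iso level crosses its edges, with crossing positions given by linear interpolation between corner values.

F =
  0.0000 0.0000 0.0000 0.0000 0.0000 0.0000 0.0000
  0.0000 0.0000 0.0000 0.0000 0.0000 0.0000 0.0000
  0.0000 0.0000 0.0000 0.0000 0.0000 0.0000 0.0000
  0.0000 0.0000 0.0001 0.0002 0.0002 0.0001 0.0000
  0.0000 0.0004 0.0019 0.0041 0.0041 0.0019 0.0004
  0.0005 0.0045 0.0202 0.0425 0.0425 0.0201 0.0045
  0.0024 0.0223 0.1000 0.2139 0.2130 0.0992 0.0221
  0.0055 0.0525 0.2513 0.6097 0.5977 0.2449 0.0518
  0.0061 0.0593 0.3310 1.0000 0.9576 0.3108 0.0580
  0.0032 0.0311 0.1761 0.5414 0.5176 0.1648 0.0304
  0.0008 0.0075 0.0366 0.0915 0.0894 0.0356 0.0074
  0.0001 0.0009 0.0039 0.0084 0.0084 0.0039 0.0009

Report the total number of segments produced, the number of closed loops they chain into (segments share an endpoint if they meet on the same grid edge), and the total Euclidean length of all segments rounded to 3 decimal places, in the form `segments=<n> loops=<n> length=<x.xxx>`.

segments=6 loops=1 length=5.179

cell (7,2): code 0100 → (7.239,3.000)–(8.000,2.556)
cell (7,3): code 1100 → (7.293,4.000)–(7.239,3.000)
cell (7,4): code 1000 → (8.000,4.394)–(7.293,4.000)
cell (8,2): code 0010 → (8.000,2.556)–(8.648,3.000)
cell (8,3): code 0011 → (8.648,3.000)–(8.579,4.000)
cell (8,4): code 0001 → (8.579,4.000)–(8.000,4.394)
total: 6 segments, chained into 1 closed loop(s), length Σ = 5.179364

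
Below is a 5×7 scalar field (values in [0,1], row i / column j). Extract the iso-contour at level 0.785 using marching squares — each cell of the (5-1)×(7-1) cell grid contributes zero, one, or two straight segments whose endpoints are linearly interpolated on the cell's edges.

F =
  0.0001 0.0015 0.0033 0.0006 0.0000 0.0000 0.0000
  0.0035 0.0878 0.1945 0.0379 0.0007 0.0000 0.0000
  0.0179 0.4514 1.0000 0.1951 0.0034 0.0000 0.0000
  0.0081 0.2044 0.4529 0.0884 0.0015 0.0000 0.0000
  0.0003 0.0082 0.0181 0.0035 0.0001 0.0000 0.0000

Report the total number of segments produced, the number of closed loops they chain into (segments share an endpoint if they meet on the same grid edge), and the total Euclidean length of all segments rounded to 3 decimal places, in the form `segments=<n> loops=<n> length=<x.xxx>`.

segments=4 loops=1 length=1.882

cell (1,1): code 0100 → (1.733,2.000)–(2.000,1.608)
cell (1,2): code 1000 → (2.000,2.267)–(1.733,2.000)
cell (2,1): code 0010 → (2.000,1.608)–(2.393,2.000)
cell (2,2): code 0001 → (2.393,2.000)–(2.000,2.267)
total: 4 segments, chained into 1 closed loop(s), length Σ = 1.881950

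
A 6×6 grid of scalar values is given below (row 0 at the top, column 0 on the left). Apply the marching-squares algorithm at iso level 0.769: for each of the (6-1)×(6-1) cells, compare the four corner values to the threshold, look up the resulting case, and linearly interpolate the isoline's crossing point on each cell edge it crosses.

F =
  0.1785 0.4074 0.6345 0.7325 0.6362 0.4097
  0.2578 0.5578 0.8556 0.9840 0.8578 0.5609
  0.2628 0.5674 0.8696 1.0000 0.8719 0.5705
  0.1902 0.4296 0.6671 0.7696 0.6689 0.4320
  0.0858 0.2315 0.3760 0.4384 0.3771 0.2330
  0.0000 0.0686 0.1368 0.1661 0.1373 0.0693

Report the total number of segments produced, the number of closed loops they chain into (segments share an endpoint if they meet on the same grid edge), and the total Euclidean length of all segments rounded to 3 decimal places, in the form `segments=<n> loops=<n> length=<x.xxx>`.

cell (0,1): code 0100 → (0.608,2.000)–(1.000,1.709)
cell (0,2): code 1100 → (0.145,3.000)–(0.608,2.000)
cell (0,3): code 1100 → (0.599,4.000)–(0.145,3.000)
cell (0,4): code 1000 → (1.000,4.299)–(0.599,4.000)
cell (1,1): code 0110 → (1.000,1.709)–(2.000,1.667)
cell (1,4): code 1001 → (2.000,4.341)–(1.000,4.299)
cell (2,1): code 0010 → (2.000,1.667)–(2.497,2.000)
cell (2,2): code 0111 → (2.497,2.000)–(3.000,2.994)
cell (2,3): code 1011 → (3.000,3.006)–(2.507,4.000)
cell (2,4): code 0001 → (2.507,4.000)–(2.000,4.341)
cell (3,2): code 0010 → (3.000,2.994)–(3.002,3.000)
cell (3,3): code 0001 → (3.002,3.000)–(3.000,3.006)
total: 12 segments, chained into 1 closed loop(s), length Σ = 8.635390

segments=12 loops=1 length=8.635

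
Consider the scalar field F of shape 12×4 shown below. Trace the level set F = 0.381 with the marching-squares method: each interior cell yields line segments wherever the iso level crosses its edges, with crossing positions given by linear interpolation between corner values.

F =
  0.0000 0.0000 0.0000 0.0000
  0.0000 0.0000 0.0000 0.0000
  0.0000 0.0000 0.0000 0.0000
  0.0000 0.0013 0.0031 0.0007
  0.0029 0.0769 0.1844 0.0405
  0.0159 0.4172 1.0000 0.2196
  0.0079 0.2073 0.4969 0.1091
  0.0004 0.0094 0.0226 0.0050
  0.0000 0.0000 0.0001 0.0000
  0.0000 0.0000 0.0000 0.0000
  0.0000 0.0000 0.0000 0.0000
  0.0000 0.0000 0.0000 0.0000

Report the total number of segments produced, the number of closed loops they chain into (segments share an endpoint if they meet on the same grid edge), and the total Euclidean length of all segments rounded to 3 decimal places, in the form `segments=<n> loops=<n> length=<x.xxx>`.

cell (4,0): code 0100 → (4.894,1.000)–(5.000,0.910)
cell (4,1): code 1100 → (4.241,2.000)–(4.894,1.000)
cell (4,2): code 1000 → (5.000,2.793)–(4.241,2.000)
cell (5,0): code 0010 → (5.000,0.910)–(5.172,1.000)
cell (5,1): code 0111 → (5.172,1.000)–(6.000,1.600)
cell (5,2): code 1001 → (6.000,2.299)–(5.000,2.793)
cell (6,1): code 0010 → (6.000,1.600)–(6.244,2.000)
cell (6,2): code 0001 → (6.244,2.000)–(6.000,2.299)
total: 8 segments, chained into 1 closed loop(s), length Σ = 5.618491

segments=8 loops=1 length=5.618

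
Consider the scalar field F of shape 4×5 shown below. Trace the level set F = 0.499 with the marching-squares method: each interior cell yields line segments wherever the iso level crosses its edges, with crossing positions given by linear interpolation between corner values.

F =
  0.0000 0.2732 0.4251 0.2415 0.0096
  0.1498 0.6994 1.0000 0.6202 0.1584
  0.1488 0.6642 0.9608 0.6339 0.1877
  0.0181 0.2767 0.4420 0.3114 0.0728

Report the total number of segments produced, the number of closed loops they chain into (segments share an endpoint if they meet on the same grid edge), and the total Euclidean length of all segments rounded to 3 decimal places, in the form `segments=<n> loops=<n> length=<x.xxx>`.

cell (0,0): code 0100 → (0.530,1.000)–(1.000,0.635)
cell (0,1): code 1100 → (0.129,2.000)–(0.530,1.000)
cell (0,2): code 1100 → (0.680,3.000)–(0.129,2.000)
cell (0,3): code 1000 → (1.000,3.262)–(0.680,3.000)
cell (1,0): code 0110 → (1.000,0.635)–(2.000,0.679)
cell (1,3): code 1001 → (2.000,3.302)–(1.000,3.262)
cell (2,0): code 0010 → (2.000,0.679)–(2.426,1.000)
cell (2,1): code 0011 → (2.426,1.000)–(2.890,2.000)
cell (2,2): code 0011 → (2.890,2.000)–(2.418,3.000)
cell (2,3): code 0001 → (2.418,3.000)–(2.000,3.302)
total: 10 segments, chained into 1 closed loop(s), length Σ = 8.487668

segments=10 loops=1 length=8.488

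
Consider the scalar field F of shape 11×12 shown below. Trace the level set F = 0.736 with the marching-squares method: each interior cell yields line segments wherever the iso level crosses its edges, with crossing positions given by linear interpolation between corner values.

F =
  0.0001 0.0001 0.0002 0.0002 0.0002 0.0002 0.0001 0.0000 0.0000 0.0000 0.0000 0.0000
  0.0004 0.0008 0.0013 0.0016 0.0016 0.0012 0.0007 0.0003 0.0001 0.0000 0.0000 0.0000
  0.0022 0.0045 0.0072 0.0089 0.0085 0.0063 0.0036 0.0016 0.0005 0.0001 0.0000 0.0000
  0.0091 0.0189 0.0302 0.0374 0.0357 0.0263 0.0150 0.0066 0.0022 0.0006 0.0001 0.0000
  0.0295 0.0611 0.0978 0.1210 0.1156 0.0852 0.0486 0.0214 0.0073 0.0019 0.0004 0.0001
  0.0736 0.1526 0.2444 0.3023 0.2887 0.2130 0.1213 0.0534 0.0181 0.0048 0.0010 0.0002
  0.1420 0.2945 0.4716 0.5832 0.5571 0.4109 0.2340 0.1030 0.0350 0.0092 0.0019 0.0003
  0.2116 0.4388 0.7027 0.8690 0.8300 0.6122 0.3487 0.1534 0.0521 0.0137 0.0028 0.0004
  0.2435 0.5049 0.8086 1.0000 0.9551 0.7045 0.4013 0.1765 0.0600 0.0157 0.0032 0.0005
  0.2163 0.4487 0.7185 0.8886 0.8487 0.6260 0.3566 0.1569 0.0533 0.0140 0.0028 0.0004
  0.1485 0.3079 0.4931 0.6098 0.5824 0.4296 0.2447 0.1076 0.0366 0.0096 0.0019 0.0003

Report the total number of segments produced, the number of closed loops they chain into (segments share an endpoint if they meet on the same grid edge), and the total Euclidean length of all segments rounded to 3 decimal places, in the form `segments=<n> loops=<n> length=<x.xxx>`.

segments=12 loops=1 length=9.521

cell (6,2): code 0100 → (6.535,3.000)–(7.000,2.200)
cell (6,3): code 1100 → (6.656,4.000)–(6.535,3.000)
cell (6,4): code 1000 → (7.000,4.432)–(6.656,4.000)
cell (7,1): code 0100 → (7.314,2.000)–(8.000,1.761)
cell (7,2): code 1110 → (7.000,2.200)–(7.314,2.000)
cell (7,4): code 1001 → (8.000,4.874)–(7.000,4.432)
cell (8,1): code 0010 → (8.000,1.761)–(8.806,2.000)
cell (8,2): code 0111 → (8.806,2.000)–(9.000,2.103)
cell (8,4): code 1001 → (9.000,4.506)–(8.000,4.874)
cell (9,2): code 0010 → (9.000,2.103)–(9.547,3.000)
cell (9,3): code 0011 → (9.547,3.000)–(9.423,4.000)
cell (9,4): code 0001 → (9.423,4.000)–(9.000,4.506)
total: 12 segments, chained into 1 closed loop(s), length Σ = 9.521421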